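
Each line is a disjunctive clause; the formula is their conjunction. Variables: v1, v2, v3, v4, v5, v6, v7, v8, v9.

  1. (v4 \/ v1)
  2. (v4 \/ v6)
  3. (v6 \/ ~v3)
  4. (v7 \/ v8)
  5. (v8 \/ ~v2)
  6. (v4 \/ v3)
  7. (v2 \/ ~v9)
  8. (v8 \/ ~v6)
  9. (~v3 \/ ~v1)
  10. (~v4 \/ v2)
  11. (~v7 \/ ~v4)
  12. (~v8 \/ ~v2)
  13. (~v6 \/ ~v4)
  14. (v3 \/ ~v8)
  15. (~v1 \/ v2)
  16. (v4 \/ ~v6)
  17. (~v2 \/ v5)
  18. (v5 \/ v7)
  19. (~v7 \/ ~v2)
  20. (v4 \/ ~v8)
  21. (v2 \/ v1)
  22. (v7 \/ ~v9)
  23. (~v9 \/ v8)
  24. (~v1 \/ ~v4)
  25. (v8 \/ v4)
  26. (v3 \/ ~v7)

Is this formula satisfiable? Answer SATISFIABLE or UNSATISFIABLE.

v4 = True:
  propagation gives v2=True, v8=True; an empty clause results — contradiction.
v4 = False:
  propagation gives v1=True, v6=True; an empty clause results — contradiction.
Every branch closes, so no satisfying assignment exists.

UNSATISFIABLE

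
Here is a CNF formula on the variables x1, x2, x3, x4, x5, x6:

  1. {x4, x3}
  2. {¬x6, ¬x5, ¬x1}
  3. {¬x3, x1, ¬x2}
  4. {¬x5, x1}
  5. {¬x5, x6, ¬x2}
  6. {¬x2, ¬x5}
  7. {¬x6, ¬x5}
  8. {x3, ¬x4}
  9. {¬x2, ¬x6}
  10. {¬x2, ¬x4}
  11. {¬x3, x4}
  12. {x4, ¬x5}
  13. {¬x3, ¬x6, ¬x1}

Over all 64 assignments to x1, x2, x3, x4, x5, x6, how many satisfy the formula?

The models are:
  x1=F x2=F x3=T x4=T x5=F x6=F
  x1=F x2=F x3=T x4=T x5=F x6=T
  x1=T x2=F x3=T x4=T x5=F x6=F
  x1=T x2=F x3=T x4=T x5=T x6=F
Count: 4.

4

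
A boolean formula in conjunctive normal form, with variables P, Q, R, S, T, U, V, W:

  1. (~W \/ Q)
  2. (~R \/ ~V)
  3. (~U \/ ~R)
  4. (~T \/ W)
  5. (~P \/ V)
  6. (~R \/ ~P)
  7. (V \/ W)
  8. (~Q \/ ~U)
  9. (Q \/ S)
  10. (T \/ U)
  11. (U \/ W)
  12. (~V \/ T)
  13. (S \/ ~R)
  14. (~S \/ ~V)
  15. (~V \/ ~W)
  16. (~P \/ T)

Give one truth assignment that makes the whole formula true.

Pure literal: P appears only negated; assign P = False.
Try Q = True.
  then U is forced to False.
  then T is forced to True.
  then W is forced to True.
  then V is forced to False.
The remaining clauses are satisfied by R = True, S = True.

P=False, Q=True, R=True, S=True, T=True, U=False, V=False, W=True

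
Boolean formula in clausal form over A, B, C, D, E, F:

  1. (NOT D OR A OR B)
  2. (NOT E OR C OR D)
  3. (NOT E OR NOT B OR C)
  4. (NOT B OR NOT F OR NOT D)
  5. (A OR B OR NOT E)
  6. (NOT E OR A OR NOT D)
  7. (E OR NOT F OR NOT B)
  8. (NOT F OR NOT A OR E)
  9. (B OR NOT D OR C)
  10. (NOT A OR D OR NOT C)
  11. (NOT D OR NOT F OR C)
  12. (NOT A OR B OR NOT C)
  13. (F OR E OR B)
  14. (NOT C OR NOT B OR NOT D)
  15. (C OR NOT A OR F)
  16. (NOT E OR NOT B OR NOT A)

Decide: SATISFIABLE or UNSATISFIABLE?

SATISFIABLE

Branch on A: take A = False.
Try B = True.
Set C = True and propagate.
  then D is forced to False.
The remaining clauses are satisfied by E = True, F = True.
Every clause has at least one true literal under this assignment.
So A=0, B=1, C=1, D=0, E=1, F=1 is a satisfying assignment.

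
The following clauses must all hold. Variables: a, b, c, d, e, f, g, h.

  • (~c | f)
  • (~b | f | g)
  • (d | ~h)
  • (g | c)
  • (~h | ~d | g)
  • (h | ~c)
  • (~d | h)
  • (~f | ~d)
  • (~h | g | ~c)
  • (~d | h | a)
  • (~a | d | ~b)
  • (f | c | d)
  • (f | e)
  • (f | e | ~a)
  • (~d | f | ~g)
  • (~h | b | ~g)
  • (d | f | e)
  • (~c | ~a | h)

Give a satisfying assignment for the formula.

Try a = True.
Try b = False.
For the remaining variables, c = False, d = False, e = False, f = True, g = True, h = False works.
Every clause has at least one true literal under this assignment.

a=True  b=False  c=False  d=False  e=False  f=True  g=True  h=False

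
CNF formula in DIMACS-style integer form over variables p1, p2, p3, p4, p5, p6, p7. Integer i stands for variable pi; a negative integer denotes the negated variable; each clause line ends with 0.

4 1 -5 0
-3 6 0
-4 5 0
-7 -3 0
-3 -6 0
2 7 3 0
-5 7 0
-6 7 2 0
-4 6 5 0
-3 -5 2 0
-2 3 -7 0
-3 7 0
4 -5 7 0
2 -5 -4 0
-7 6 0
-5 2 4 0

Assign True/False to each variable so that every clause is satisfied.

p1=T, p2=F, p3=F, p4=F, p5=F, p6=T, p7=T

p1 occurs only positively in the remaining clauses — set p1 = True.
Set p2 = False and propagate.
Try p3 = False.
  then p7 is forced to True.
  then p6 is forced to True.
The remaining clauses are satisfied by p4 = False, p5 = False.
Check each clause:
  1. (p1 | p4 | ~p5) — p1 is true.
  2. (p6 | ~p3) — ~p3 is true.
  3. (p5 | ~p4) — ~p4 is true.
  4. (~p3 | ~p7) — ~p3 is true.
  5. (~p3 | ~p6) — ~p3 is true.
  6. (p3 | p7 | p2) — p7 is true.
  7. (p7 | ~p5) — ~p5 is true.
  8. (~p6 | p7 | p2) — p7 is true.
  9. (p6 | ~p4 | p5) — ~p4 is true.
  10. (~p5 | ~p3 | p2) — ~p5 is true.
  11. (~p7 | ~p2 | p3) — ~p2 is true.
  12. (p7 | ~p3) — ~p3 is true.
  13. (p7 | ~p5 | p4) — ~p5 is true.
  14. (~p4 | p2 | ~p5) — ~p5 is true.
  15. (p6 | ~p7) — p6 is true.
  16. (p4 | p2 | ~p5) — ~p5 is true.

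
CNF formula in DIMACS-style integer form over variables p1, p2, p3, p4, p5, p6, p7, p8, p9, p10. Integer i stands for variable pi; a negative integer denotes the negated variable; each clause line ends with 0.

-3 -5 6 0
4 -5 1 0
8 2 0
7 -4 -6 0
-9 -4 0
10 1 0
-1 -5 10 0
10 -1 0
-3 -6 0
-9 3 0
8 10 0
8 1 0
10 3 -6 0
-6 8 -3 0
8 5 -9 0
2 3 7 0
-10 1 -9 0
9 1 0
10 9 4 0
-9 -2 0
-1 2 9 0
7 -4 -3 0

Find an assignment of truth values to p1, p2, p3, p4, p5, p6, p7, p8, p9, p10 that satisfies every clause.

p1=T, p2=T, p3=F, p4=T, p5=F, p6=F, p7=F, p8=T, p9=F, p10=T

Pure literal: p8 appears only positively; assign p8 = True.
Branch on p1: take p1 = True.
  then p10 is forced to True.
Set p2 = True and propagate.
  then p9 is forced to False.
For the remaining variables, p3 = False, p4 = True, p5 = False, p6 = False, p7 = False works.
Every clause has at least one true literal under this assignment.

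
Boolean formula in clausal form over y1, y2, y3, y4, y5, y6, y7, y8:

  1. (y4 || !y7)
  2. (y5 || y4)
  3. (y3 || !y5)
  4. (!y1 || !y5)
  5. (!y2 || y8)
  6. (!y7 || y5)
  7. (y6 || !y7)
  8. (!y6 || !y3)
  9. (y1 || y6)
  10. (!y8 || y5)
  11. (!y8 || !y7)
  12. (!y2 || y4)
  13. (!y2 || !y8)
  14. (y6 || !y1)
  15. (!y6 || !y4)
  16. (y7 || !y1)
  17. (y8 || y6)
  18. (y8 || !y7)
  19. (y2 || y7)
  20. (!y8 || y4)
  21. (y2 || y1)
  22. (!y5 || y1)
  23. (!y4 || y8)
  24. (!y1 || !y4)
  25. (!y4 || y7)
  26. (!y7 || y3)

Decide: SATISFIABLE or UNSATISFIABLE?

UNSATISFIABLE

y7 = True:
  propagation gives y4=True, y5=True, y3=True, y1=False; an empty clause results — contradiction.
y7 = False:
  propagation gives y1=False, y6=True, y3=False, y5=False; an empty clause results — contradiction.
Every branch closes, so no satisfying assignment exists.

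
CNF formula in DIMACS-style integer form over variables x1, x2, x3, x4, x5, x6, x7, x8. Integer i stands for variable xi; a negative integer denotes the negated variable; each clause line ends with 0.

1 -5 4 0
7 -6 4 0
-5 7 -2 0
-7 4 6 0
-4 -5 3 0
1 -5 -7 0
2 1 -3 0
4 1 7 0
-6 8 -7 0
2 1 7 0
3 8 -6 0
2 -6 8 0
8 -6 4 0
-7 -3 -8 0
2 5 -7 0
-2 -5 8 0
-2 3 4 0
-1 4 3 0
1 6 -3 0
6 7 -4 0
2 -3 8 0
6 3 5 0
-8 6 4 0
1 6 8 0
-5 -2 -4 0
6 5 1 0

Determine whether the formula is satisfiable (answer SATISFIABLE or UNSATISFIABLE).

Set x1 = True and propagate.
The remaining clauses are satisfied by x2 = True, x3 = False, x4 = True, x5 = False, x6 = True, x7 = False, x8 = True.
Every clause has at least one true literal under this assignment.
So x1=T  x2=T  x3=F  x4=T  x5=F  x6=T  x7=F  x8=T is a satisfying assignment.

SATISFIABLE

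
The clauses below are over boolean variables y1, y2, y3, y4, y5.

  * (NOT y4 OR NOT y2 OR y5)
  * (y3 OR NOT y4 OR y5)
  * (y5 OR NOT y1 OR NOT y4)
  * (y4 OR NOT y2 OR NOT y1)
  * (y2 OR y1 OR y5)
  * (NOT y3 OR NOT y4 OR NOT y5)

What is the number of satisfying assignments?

14

Case analysis on y4 and y5:
  y4=1, y5=1: remaining (y1,y2,y3) ∈ {(0,0,0); (0,1,0); (1,0,0); (1,1,0)} — 4.
  y4=1, y5=0: a clause becomes empty — 0.
  y4=0, y5=1: y3 free; 3 ways for (y1,y2) × 2^1 = 6.
  y4=0, y5=0: remaining (y1,y2,y3) ∈ {(0,1,0); (0,1,1); (1,0,0); (1,0,1)} — 4.
Total: 4 + 0 + 6 + 4 = 14.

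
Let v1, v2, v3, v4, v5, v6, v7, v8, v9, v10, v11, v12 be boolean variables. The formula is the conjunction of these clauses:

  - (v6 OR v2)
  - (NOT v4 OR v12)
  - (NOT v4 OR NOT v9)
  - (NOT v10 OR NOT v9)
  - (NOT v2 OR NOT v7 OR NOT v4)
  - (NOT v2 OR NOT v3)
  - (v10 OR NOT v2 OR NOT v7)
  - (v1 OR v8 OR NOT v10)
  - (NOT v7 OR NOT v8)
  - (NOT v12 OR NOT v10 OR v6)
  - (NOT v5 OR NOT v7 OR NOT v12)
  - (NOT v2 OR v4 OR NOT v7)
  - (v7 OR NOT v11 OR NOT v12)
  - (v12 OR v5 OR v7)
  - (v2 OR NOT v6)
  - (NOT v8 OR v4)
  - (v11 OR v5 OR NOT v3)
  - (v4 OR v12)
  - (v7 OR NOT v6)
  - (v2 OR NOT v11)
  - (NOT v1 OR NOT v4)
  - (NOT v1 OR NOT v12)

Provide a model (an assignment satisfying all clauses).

v1=False, v2=True, v3=False, v4=False, v5=False, v6=False, v7=False, v8=False, v9=True, v10=False, v11=False, v12=True

Check each clause:
  1. (v6 OR v2) — v2 is true.
  2. (v12 OR NOT v4) — v12 is true.
  3. (NOT v9 OR NOT v4) — NOT v4 is true.
  4. (NOT v10 OR NOT v9) — NOT v10 is true.
  5. (NOT v7 OR NOT v4 OR NOT v2) — NOT v7 is true.
  6. (NOT v2 OR NOT v3) — NOT v3 is true.
  7. (NOT v7 OR v10 OR NOT v2) — NOT v7 is true.
  8. (v8 OR NOT v10 OR v1) — NOT v10 is true.
  9. (NOT v7 OR NOT v8) — NOT v8 is true.
  10. (NOT v10 OR NOT v12 OR v6) — NOT v10 is true.
  11. (NOT v5 OR NOT v7 OR NOT v12) — NOT v7 is true.
  12. (v4 OR NOT v2 OR NOT v7) — NOT v7 is true.
  13. (NOT v11 OR NOT v12 OR v7) — NOT v11 is true.
  14. (v7 OR v5 OR v12) — v12 is true.
  15. (NOT v6 OR v2) — NOT v6 is true.
  16. (NOT v8 OR v4) — NOT v8 is true.
  17. (v5 OR v11 OR NOT v3) — NOT v3 is true.
  18. (v4 OR v12) — v12 is true.
  19. (NOT v6 OR v7) — NOT v6 is true.
  20. (NOT v11 OR v2) — v2 is true.
  21. (NOT v4 OR NOT v1) — NOT v4 is true.
  22. (NOT v1 OR NOT v12) — NOT v1 is true.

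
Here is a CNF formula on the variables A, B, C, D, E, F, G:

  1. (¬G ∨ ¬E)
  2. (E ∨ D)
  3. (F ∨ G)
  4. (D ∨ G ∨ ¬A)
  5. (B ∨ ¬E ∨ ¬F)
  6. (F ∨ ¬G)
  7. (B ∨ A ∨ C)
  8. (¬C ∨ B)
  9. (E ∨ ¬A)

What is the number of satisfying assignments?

10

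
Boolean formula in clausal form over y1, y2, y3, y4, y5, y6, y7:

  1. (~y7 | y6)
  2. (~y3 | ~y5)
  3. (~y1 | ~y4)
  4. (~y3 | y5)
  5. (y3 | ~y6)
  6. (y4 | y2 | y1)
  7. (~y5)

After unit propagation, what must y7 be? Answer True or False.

False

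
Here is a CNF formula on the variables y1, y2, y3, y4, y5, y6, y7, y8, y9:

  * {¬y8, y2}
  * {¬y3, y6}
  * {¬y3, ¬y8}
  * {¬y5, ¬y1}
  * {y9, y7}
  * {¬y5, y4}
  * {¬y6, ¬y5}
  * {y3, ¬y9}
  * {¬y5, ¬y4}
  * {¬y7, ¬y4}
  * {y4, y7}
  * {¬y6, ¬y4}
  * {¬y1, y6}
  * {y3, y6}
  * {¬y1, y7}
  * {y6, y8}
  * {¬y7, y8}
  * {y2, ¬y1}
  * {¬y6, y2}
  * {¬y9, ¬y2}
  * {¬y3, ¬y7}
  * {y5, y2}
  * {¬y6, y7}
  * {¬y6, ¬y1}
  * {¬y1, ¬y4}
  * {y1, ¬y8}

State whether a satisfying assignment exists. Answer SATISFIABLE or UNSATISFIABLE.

UNSATISFIABLE

y6 = True:
  propagation gives y5=False, y4=False, y7=True, y8=True; an empty clause results — contradiction.
y6 = False:
  propagation gives y3=False; an empty clause results — contradiction.
Every branch closes, so no satisfying assignment exists.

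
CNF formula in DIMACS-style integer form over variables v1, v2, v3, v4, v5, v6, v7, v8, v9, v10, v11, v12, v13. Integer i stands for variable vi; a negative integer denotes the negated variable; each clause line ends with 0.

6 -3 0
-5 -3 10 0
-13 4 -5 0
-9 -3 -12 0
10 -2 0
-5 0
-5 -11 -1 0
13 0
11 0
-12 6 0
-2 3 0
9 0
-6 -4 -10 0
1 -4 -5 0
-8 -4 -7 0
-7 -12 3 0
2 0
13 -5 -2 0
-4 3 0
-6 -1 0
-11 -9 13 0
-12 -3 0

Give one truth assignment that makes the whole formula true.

v1=False, v2=True, v3=True, v4=False, v5=False, v6=True, v7=True, v8=True, v9=True, v10=True, v11=True, v12=False, v13=True

The clause (!v5) is unit: v5 must be False.
Unit propagation: (v13) forces v13 = True.
(v11) is a unit clause, so v11 = True.
Unit propagation: (v9) forces v9 = True.
Unit propagation: (v2) forces v2 = True.
Unit propagation: (v10) forces v10 = True.
The clause (v3) is unit: v3 must be True.
The clause (v6) is unit: v6 must be True.
(!v12) is a unit clause, so v12 = False.
Unit propagation: (!v4) forces v4 = False.
The clause (!v1) is unit: v1 must be False.
v7, v8 are now unconstrained; take v7 = True, v8 = True.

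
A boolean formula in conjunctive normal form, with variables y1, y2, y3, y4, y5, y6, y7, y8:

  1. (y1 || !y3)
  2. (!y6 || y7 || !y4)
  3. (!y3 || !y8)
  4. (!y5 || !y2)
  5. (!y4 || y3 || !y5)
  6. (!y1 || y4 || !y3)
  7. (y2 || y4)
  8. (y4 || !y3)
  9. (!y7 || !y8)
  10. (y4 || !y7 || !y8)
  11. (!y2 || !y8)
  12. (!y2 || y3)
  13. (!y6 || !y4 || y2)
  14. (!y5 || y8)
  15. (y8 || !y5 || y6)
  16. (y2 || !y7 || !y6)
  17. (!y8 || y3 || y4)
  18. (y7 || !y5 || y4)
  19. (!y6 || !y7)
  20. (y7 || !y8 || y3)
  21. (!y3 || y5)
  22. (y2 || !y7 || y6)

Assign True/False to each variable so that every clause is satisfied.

Branch on y1: take y1 = False.
  then y3 is forced to False.
  then y2 is forced to False.
  then y4 is forced to True.
  then y5 is forced to False.
  then y6 is forced to False.
  then y7 is forced to False.
  then y8 is forced to False.

y1 = F, y2 = F, y3 = F, y4 = T, y5 = F, y6 = F, y7 = F, y8 = F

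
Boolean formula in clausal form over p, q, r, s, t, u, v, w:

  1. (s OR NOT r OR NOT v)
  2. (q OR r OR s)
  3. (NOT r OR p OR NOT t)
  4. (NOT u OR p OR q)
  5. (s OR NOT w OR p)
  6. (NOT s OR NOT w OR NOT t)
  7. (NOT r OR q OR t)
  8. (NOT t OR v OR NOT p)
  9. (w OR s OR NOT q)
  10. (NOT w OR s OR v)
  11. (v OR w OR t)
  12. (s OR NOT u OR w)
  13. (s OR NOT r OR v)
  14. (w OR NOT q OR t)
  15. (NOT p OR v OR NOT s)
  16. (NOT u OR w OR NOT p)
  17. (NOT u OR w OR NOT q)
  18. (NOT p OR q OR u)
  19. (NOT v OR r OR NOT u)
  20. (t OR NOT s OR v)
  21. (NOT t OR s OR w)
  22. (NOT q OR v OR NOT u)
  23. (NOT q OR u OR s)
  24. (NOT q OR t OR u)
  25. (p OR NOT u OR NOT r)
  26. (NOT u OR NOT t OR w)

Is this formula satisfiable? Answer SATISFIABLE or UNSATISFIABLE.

SATISFIABLE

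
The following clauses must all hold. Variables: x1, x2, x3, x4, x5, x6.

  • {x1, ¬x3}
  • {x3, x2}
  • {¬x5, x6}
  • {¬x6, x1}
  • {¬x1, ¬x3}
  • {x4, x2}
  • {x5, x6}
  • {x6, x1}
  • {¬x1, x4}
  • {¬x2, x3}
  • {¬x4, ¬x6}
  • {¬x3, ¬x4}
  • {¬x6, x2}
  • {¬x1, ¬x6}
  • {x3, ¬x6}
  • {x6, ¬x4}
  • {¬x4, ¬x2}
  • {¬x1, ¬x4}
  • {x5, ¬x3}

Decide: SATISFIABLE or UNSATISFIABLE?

UNSATISFIABLE

x6 = True:
  propagation gives x1=True; an empty clause results — contradiction.
x6 = False:
  propagation gives x5=False; an empty clause results — contradiction.
Every branch closes, so no satisfying assignment exists.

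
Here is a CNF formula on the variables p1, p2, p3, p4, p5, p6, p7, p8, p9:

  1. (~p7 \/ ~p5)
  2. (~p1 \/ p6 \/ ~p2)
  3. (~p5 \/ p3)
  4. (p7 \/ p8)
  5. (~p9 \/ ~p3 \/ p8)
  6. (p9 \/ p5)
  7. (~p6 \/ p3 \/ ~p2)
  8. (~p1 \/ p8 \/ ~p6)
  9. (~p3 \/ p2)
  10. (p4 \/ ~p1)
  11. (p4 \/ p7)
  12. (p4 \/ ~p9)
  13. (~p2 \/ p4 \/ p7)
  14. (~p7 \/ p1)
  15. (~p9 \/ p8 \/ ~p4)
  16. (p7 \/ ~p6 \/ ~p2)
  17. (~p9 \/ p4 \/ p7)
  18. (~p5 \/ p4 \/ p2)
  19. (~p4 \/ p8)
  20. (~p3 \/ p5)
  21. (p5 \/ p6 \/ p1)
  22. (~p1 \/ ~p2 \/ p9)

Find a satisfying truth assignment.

p1=0  p2=0  p3=0  p4=1  p5=0  p6=1  p7=0  p8=1  p9=1

Check each clause:
  1. (~p7 \/ ~p5) — ~p7 is true.
  2. (~p2 \/ ~p1 \/ p6) — p6 is true.
  3. (~p5 \/ p3) — ~p5 is true.
  4. (p8 \/ p7) — p8 is true.
  5. (~p3 \/ ~p9 \/ p8) — p8 is true.
  6. (p9 \/ p5) — p9 is true.
  7. (~p2 \/ ~p6 \/ p3) — ~p2 is true.
  8. (~p6 \/ ~p1 \/ p8) — p8 is true.
  9. (p2 \/ ~p3) — ~p3 is true.
  10. (~p1 \/ p4) — p4 is true.
  11. (p4 \/ p7) — p4 is true.
  12. (~p9 \/ p4) — p4 is true.
  13. (~p2 \/ p4 \/ p7) — p4 is true.
  14. (~p7 \/ p1) — ~p7 is true.
  15. (p8 \/ ~p4 \/ ~p9) — p8 is true.
  16. (~p2 \/ p7 \/ ~p6) — ~p2 is true.
  17. (p4 \/ ~p9 \/ p7) — p4 is true.
  18. (p4 \/ ~p5 \/ p2) — ~p5 is true.
  19. (p8 \/ ~p4) — p8 is true.
  20. (~p3 \/ p5) — ~p3 is true.
  21. (p5 \/ p1 \/ p6) — p6 is true.
  22. (~p2 \/ p9 \/ ~p1) — p9 is true.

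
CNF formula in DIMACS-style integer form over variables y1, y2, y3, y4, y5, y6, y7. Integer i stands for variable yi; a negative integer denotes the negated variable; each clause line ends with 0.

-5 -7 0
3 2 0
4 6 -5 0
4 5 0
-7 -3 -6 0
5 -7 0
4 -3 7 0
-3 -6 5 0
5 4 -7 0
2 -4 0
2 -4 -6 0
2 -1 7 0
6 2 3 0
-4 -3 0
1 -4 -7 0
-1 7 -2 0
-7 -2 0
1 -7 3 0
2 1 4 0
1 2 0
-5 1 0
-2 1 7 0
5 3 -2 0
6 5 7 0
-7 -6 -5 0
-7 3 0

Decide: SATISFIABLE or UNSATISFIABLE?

UNSATISFIABLE

y7 = True:
  propagation gives y5=False; an empty clause results — contradiction.
y7 = False:
  y2 = True:
    propagation gives y1=False; an empty clause results — contradiction.
  y2 = False:
    propagation gives y3=True, y4=True; an empty clause results — contradiction.
Every branch closes, so no satisfying assignment exists.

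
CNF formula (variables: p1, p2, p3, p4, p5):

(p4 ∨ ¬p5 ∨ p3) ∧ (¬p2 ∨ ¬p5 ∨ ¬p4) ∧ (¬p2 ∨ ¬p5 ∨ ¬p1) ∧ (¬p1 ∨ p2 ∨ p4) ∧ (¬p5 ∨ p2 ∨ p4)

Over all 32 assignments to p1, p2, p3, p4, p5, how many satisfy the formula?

19

Split on p2, then p4.
  p2=1, p4=1: remaining (p1,p3,p5) ∈ {(0,0,0); (0,1,0); (1,0,0); (1,1,0)} — 4.
  p2=1, p4=0: 5 of the 8 assignments to (p1,p3,p5) work.
  p2=0, p4=1: p1, p3, p5 free → 2^3 = 8.
  p2=0, p4=0: remaining (p1,p3,p5) ∈ {(0,0,0); (0,1,0)} — 2.
Total: 4 + 5 + 8 + 2 = 19.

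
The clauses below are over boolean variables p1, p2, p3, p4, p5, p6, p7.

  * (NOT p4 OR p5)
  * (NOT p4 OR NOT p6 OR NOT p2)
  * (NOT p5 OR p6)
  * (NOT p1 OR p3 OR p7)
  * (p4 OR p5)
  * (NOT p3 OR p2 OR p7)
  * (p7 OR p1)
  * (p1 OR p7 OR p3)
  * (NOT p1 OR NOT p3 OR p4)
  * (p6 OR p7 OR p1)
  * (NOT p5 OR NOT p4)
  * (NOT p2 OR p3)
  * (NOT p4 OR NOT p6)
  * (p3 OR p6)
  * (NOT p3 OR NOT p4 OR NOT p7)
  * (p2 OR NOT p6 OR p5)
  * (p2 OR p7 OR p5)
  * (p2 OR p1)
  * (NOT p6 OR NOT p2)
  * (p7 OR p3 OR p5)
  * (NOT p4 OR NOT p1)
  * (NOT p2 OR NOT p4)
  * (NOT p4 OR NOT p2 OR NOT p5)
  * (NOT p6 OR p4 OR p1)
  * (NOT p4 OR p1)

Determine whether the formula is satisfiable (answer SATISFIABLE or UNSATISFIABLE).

SATISFIABLE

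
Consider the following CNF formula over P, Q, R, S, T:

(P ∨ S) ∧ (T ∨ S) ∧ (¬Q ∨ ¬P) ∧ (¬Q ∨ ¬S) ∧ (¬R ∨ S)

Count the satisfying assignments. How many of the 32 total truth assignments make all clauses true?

9

Split on S, then P.
  S=1, P=1: remaining (Q,R,T) ∈ {(0,0,0); (0,0,1); (0,1,0); (0,1,1)} — 4.
  S=1, P=0: remaining (Q,R,T) ∈ {(0,0,0); (0,0,1); (0,1,0); (0,1,1)} — 4.
  S=0, P=1: remaining (Q,R,T) ∈ {(0,0,1)} — 1.
  S=0, P=0: a clause becomes empty — 0.
Total: 4 + 4 + 1 + 0 = 9.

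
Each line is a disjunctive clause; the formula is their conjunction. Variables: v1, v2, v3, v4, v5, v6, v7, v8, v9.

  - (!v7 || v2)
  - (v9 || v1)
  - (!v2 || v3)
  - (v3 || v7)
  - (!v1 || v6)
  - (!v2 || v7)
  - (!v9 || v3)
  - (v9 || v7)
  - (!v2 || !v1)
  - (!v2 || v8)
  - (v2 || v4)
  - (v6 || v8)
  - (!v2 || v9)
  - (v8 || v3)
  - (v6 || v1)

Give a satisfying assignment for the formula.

v1 = False, v2 = False, v3 = True, v4 = True, v5 = True, v6 = True, v7 = False, v8 = False, v9 = True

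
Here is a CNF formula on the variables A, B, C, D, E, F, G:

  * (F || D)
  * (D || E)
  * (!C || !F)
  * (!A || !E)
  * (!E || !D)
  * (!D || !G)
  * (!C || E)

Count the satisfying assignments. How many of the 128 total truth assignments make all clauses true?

Split on D, then E.
  D=1, E=1: a clause becomes empty — 0.
  D=1, E=0: forces C=0; G=0; A, B, F free → 2^3 = 8.
  D=0, E=1: remaining (A,B,C,F,G) ∈ {(0,0,0,1,0); (0,0,0,1,1); (0,1,0,1,0); (0,1,0,1,1)} — 4.
  D=0, E=0: a clause becomes empty — 0.
Total: 0 + 8 + 4 + 0 = 12.

12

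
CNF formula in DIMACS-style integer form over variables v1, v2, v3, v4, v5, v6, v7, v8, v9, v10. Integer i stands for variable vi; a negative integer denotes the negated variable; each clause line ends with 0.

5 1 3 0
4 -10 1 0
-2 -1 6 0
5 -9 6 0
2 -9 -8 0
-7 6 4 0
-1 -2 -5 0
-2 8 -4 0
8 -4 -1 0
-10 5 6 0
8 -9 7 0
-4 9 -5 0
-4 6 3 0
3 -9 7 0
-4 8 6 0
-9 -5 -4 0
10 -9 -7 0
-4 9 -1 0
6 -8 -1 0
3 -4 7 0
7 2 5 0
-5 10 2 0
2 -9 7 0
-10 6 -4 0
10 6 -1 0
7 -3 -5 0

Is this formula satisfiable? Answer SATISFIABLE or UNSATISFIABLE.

SATISFIABLE

Branch on v1: take v1 = True.
The remaining clauses are satisfied by v2 = False, v3 = False, v4 = False, v5 = True, v6 = False, v7 = False, v8 = False, v9 = False, v10 = True.
Every clause has at least one true literal under this assignment.
So v1=True, v2=False, v3=False, v4=False, v5=True, v6=False, v7=False, v8=False, v9=False, v10=True is a satisfying assignment.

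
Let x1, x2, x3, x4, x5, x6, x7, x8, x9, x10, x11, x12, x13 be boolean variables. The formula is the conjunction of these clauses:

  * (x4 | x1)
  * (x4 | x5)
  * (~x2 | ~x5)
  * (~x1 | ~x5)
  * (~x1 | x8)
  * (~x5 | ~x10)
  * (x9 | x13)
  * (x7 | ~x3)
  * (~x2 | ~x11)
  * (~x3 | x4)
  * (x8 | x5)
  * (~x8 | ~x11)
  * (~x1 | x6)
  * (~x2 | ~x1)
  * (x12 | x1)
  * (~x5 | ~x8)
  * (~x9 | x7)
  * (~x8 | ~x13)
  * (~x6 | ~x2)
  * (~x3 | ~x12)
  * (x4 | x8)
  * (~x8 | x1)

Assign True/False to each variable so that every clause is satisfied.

x1 = T, x2 = F, x3 = F, x4 = T, x5 = F, x6 = T, x7 = T, x8 = T, x9 = T, x10 = T, x11 = F, x12 = F, x13 = F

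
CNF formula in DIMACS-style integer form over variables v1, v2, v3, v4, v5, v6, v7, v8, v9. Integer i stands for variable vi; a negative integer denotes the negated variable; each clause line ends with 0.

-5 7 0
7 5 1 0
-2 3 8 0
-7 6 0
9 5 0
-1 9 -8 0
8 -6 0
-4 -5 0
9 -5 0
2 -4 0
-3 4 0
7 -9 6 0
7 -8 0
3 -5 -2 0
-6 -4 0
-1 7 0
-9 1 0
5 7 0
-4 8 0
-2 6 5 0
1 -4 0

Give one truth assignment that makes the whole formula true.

v1 = T, v2 = T, v3 = F, v4 = F, v5 = F, v6 = T, v7 = T, v8 = T, v9 = T

Check each clause:
  1. (v7 \/ ~v5) — ~v5 is true.
  2. (v7 \/ v1 \/ v5) — v1 is true.
  3. (v3 \/ ~v2 \/ v8) — v8 is true.
  4. (~v7 \/ v6) — v6 is true.
  5. (v5 \/ v9) — v9 is true.
  6. (~v8 \/ v9 \/ ~v1) — v9 is true.
  7. (v8 \/ ~v6) — v8 is true.
  8. (~v5 \/ ~v4) — ~v5 is true.
  9. (v9 \/ ~v5) — v9 is true.
  10. (v2 \/ ~v4) — v2 is true.
  11. (~v3 \/ v4) — ~v3 is true.
  12. (v6 \/ v7 \/ ~v9) — v6 is true.
  13. (v7 \/ ~v8) — v7 is true.
  14. (v3 \/ ~v2 \/ ~v5) — ~v5 is true.
  15. (~v4 \/ ~v6) — ~v4 is true.
  16. (v7 \/ ~v1) — v7 is true.
  17. (~v9 \/ v1) — v1 is true.
  18. (v5 \/ v7) — v7 is true.
  19. (~v4 \/ v8) — v8 is true.
  20. (v6 \/ v5 \/ ~v2) — v6 is true.
  21. (~v4 \/ v1) — v1 is true.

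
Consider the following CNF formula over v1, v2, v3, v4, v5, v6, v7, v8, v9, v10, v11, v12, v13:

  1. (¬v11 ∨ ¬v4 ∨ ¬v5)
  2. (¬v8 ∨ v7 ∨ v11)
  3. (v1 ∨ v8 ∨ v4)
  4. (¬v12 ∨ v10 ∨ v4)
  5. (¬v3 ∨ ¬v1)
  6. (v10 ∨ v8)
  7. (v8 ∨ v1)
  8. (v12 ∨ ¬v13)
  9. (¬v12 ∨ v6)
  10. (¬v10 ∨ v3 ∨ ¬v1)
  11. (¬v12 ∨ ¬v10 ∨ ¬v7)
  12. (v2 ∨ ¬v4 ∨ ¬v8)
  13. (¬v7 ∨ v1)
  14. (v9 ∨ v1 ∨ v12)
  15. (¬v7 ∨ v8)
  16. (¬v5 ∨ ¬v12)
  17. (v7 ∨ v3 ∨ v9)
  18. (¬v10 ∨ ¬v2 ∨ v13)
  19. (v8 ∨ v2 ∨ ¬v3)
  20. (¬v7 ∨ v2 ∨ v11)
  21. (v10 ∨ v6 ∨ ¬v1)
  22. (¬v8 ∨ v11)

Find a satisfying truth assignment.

v1=0, v2=0, v3=1, v4=0, v5=1, v6=0, v7=0, v8=1, v9=1, v10=1, v11=1, v12=0, v13=0

v9 occurs only positively in the remaining clauses — set v9 = True.
Try v1 = False.
  then v8 is forced to True.
  then v7 is forced to False.
  then v11 is forced to True.
For the remaining variables, v2 = False, v3 = True, v4 = False, v5 = True, v6 = False, v10 = True, v12 = False, v13 = False works.
Every clause has at least one true literal under this assignment.
Check each clause:
  1. (¬v11 ∨ ¬v5 ∨ ¬v4) — ¬v4 is true.
  2. (¬v8 ∨ v11 ∨ v7) — v11 is true.
  3. (v1 ∨ v8 ∨ v4) — v8 is true.
  4. (v10 ∨ v4 ∨ ¬v12) — v10 is true.
  5. (¬v1 ∨ ¬v3) — ¬v1 is true.
  6. (v8 ∨ v10) — v8 is true.
  7. (v1 ∨ v8) — v8 is true.
  8. (¬v13 ∨ v12) — ¬v13 is true.
  9. (¬v12 ∨ v6) — ¬v12 is true.
  10. (¬v1 ∨ ¬v10 ∨ v3) — v3 is true.
  11. (¬v7 ∨ ¬v12 ∨ ¬v10) — ¬v7 is true.
  12. (v2 ∨ ¬v8 ∨ ¬v4) — ¬v4 is true.
  13. (¬v7 ∨ v1) — ¬v7 is true.
  14. (v1 ∨ v9 ∨ v12) — v9 is true.
  15. (¬v7 ∨ v8) — v8 is true.
  16. (¬v5 ∨ ¬v12) — ¬v12 is true.
  17. (v3 ∨ v7 ∨ v9) — v9 is true.
  18. (v13 ∨ ¬v2 ∨ ¬v10) — ¬v2 is true.
  19. (v8 ∨ ¬v3 ∨ v2) — v8 is true.
  20. (v11 ∨ ¬v7 ∨ v2) — ¬v7 is true.
  21. (v10 ∨ ¬v1 ∨ v6) — v10 is true.
  22. (¬v8 ∨ v11) — v11 is true.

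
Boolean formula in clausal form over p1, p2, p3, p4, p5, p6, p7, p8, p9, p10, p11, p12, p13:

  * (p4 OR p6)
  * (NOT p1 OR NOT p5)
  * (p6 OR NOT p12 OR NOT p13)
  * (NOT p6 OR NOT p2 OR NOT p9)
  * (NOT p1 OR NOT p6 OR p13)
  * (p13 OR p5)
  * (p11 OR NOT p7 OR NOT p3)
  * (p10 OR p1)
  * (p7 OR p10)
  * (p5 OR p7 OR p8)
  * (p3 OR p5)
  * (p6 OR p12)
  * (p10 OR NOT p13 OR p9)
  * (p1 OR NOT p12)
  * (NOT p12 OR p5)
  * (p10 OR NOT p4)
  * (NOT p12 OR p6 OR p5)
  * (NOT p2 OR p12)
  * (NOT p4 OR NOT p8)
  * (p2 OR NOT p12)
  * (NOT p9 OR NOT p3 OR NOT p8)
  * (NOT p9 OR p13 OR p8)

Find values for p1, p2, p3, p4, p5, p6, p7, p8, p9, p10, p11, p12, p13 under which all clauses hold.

p1=0, p2=0, p3=0, p4=1, p5=1, p6=1, p7=1, p8=0, p9=1, p10=1, p11=0, p12=0, p13=1

Check each clause:
  1. (p6 OR p4) — p4 is true.
  2. (NOT p1 OR NOT p5) — NOT p1 is true.
  3. (NOT p13 OR p6 OR NOT p12) — NOT p12 is true.
  4. (NOT p2 OR NOT p9 OR NOT p6) — NOT p2 is true.
  5. (NOT p1 OR p13 OR NOT p6) — p13 is true.
  6. (p13 OR p5) — p5 is true.
  7. (p11 OR NOT p7 OR NOT p3) — NOT p3 is true.
  8. (p1 OR p10) — p10 is true.
  9. (p10 OR p7) — p10 is true.
  10. (p8 OR p7 OR p5) — p5 is true.
  11. (p5 OR p3) — p5 is true.
  12. (p6 OR p12) — p6 is true.
  13. (p10 OR p9 OR NOT p13) — p9 is true.
  14. (p1 OR NOT p12) — NOT p12 is true.
  15. (NOT p12 OR p5) — NOT p12 is true.
  16. (p10 OR NOT p4) — p10 is true.
  17. (p5 OR NOT p12 OR p6) — NOT p12 is true.
  18. (p12 OR NOT p2) — NOT p2 is true.
  19. (NOT p4 OR NOT p8) — NOT p8 is true.
  20. (p2 OR NOT p12) — NOT p12 is true.
  21. (NOT p8 OR NOT p3 OR NOT p9) — NOT p8 is true.
  22. (p8 OR p13 OR NOT p9) — p13 is true.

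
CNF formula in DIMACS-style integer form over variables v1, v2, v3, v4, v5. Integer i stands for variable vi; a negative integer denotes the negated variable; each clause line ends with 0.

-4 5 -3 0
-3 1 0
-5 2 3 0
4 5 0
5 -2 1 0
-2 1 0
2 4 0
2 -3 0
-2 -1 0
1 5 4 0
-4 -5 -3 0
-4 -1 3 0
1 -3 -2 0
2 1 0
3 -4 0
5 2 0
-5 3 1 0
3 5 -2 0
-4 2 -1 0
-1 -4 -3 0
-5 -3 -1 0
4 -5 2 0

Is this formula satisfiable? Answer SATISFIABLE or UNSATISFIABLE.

v1 = True:
  propagation gives v2=False, v4=True; an empty clause results — contradiction.
v1 = False:
  propagation gives v3=False, v2=False; an empty clause results — contradiction.
Every branch closes, so no satisfying assignment exists.

UNSATISFIABLE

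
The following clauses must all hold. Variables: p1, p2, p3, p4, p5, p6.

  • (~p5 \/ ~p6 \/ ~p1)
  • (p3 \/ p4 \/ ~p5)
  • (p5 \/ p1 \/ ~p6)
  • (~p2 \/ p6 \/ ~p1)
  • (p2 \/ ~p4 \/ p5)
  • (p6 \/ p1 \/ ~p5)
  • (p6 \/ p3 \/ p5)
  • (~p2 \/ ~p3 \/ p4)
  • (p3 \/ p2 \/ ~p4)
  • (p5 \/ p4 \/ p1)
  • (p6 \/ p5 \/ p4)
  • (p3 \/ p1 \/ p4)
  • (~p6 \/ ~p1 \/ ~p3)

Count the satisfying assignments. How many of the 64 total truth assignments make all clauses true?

Case analysis on p5 and p1:
  p5=1, p1=1: remaining (p2,p3,p4,p6) ∈ {(0,1,0,0); (0,1,1,0)} — 2.
  p5=1, p1=0: remaining (p2,p3,p4,p6) ∈ {(0,1,0,1); (0,1,1,1); (1,0,1,1); (1,1,1,1)} — 4.
  p5=0, p1=1: remaining (p2,p3,p4,p6) ∈ {(0,0,0,1); (1,0,0,1); (1,0,1,1)} — 3.
  p5=0, p1=0: remaining (p2,p3,p4,p6) ∈ {(1,1,1,0)} — 1.
Total: 2 + 4 + 3 + 1 = 10.

10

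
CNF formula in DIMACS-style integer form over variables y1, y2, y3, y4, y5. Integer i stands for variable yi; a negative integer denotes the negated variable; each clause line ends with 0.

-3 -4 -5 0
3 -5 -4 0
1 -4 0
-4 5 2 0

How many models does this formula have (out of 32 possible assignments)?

18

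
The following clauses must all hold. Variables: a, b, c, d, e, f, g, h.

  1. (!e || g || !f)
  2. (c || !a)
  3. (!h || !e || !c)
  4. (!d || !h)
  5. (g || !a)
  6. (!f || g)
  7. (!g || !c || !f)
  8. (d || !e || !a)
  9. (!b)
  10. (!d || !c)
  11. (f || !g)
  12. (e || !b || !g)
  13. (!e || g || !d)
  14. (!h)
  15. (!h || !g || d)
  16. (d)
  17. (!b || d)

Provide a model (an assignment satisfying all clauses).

a=F, b=F, c=F, d=T, e=F, f=T, g=T, h=F

The clause (!b) is unit: b must be False.
(!h) is a unit clause, so h = False.
Unit propagation: (d) forces d = True.
(!c) is a unit clause, so c = False.
The clause (!a) is unit: a must be False.
e occurs only negated in the remaining clauses — set e = False.
Try f = True.
  then g is forced to True.
Every clause has at least one true literal under this assignment.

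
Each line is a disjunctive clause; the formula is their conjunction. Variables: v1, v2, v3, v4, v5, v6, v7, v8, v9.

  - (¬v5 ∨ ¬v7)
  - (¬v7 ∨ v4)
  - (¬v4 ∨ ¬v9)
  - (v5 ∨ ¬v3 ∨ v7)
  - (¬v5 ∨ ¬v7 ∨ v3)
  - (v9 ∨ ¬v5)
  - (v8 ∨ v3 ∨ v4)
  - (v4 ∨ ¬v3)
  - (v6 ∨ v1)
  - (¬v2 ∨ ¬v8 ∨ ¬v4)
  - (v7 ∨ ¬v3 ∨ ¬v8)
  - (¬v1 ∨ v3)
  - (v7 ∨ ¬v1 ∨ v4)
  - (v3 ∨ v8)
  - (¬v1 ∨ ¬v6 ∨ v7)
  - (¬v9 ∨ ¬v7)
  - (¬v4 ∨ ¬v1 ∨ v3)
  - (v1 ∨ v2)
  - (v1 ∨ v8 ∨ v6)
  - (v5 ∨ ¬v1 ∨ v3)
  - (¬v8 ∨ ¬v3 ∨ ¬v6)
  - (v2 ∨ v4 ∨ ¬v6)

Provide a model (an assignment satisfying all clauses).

v1 = True, v2 = False, v3 = True, v4 = True, v5 = False, v6 = False, v7 = True, v8 = True, v9 = False

Try v1 = True.
  then v3 is forced to True.
  then v4 is forced to True.
  then v9 is forced to False.
  then v5 is forced to False.
  then v7 is forced to True.
The remaining clauses are satisfied by v2 = False, v6 = False, v8 = True.
Check each clause:
  1. (¬v5 ∨ ¬v7) — ¬v5 is true.
  2. (v4 ∨ ¬v7) — v4 is true.
  3. (¬v4 ∨ ¬v9) — ¬v9 is true.
  4. (¬v3 ∨ v7 ∨ v5) — v7 is true.
  5. (¬v7 ∨ v3 ∨ ¬v5) — v3 is true.
  6. (¬v5 ∨ v9) — ¬v5 is true.
  7. (v4 ∨ v8 ∨ v3) — v8 is true.
  8. (v4 ∨ ¬v3) — v4 is true.
  9. (v1 ∨ v6) — v1 is true.
  10. (¬v2 ∨ ¬v8 ∨ ¬v4) — ¬v2 is true.
  11. (¬v3 ∨ ¬v8 ∨ v7) — v7 is true.
  12. (v3 ∨ ¬v1) — v3 is true.
  13. (v4 ∨ ¬v1 ∨ v7) — v4 is true.
  14. (v3 ∨ v8) — v8 is true.
  15. (¬v6 ∨ v7 ∨ ¬v1) — ¬v6 is true.
  16. (¬v7 ∨ ¬v9) — ¬v9 is true.
  17. (¬v4 ∨ v3 ∨ ¬v1) — v3 is true.
  18. (v1 ∨ v2) — v1 is true.
  19. (v6 ∨ v1 ∨ v8) — v8 is true.
  20. (v5 ∨ v3 ∨ ¬v1) — v3 is true.
  21. (¬v8 ∨ ¬v3 ∨ ¬v6) — ¬v6 is true.
  22. (v4 ∨ v2 ∨ ¬v6) — ¬v6 is true.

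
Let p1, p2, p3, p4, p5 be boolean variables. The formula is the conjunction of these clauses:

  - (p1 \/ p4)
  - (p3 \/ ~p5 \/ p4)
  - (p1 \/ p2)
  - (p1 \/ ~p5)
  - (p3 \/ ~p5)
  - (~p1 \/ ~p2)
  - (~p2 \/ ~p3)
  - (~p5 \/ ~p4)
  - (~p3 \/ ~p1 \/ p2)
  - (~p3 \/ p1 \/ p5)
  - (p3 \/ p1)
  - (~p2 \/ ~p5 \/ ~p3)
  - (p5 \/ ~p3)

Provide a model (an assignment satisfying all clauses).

p1=True, p2=False, p3=False, p4=True, p5=False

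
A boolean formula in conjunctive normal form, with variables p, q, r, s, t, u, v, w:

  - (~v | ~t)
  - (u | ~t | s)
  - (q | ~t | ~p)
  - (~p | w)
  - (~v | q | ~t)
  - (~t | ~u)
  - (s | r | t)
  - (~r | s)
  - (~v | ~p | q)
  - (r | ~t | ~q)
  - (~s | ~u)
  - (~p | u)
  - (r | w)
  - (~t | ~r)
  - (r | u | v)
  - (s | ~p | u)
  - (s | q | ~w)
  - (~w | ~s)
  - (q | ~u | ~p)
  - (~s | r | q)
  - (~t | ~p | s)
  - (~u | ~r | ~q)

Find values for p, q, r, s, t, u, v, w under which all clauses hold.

p=F  q=T  r=T  s=T  t=F  u=F  v=T  w=F

Check each clause:
  1. (~v | ~t) — ~t is true.
  2. (u | ~t | s) — ~t is true.
  3. (~p | q | ~t) — q is true.
  4. (~p | w) — ~p is true.
  5. (~v | ~t | q) — q is true.
  6. (~t | ~u) — ~u is true.
  7. (t | s | r) — r is true.
  8. (s | ~r) — s is true.
  9. (~v | ~p | q) — q is true.
  10. (~q | ~t | r) — r is true.
  11. (~s | ~u) — ~u is true.
  12. (u | ~p) — ~p is true.
  13. (r | w) — r is true.
  14. (~t | ~r) — ~t is true.
  15. (u | v | r) — r is true.
  16. (s | ~p | u) — s is true.
  17. (~w | s | q) — ~w is true.
  18. (~w | ~s) — ~w is true.
  19. (~p | ~u | q) — ~u is true.
  20. (~s | r | q) — q is true.
  21. (~p | s | ~t) — ~t is true.
  22. (~q | ~u | ~r) — ~u is true.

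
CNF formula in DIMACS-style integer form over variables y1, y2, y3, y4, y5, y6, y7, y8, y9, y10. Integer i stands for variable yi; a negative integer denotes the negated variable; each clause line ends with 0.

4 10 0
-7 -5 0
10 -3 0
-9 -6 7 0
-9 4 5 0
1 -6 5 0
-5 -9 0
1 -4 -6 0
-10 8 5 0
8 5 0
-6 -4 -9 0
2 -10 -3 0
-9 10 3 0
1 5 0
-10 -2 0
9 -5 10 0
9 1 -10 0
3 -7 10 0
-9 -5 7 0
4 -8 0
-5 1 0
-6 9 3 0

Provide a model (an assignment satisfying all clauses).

y1=True  y2=False  y3=False  y4=True  y5=True  y6=False  y7=False  y8=False  y9=False  y10=True

Pure literal: y1 appears only positively; assign y1 = True.
Pure literal: y6 appears only negated; assign y6 = False.
Set y2 = False and propagate.
The remaining clauses are satisfied by y3 = False, y4 = True, y5 = True, y7 = False, y8 = False, y9 = False, y10 = True.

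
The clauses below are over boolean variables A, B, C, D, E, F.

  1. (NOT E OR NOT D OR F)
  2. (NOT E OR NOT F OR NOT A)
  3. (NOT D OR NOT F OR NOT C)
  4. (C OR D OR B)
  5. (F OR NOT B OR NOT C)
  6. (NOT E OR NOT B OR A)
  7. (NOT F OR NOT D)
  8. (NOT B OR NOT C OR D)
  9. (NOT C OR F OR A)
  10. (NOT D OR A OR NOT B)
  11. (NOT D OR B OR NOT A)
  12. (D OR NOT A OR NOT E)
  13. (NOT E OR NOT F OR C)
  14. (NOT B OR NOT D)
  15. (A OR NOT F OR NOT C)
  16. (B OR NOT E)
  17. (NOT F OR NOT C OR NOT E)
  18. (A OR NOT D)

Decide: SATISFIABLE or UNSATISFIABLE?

E occurs only negated in the remaining clauses — set E = False.
Set A = True and propagate.
Try B = False.
  then D is forced to False.
  then C is forced to True.
F is now unconstrained; take F = False.
Every clause has at least one true literal under this assignment.
So A = True, B = False, C = True, D = False, E = False, F = False is a satisfying assignment.

SATISFIABLE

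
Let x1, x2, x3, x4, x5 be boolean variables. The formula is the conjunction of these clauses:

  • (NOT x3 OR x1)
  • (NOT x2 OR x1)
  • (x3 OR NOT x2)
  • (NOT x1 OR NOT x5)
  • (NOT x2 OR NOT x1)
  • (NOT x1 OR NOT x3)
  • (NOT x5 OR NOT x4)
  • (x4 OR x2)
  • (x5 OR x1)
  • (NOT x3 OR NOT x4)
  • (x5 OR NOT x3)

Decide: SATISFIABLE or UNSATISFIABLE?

Set x1 = True and propagate.
  then x5 is forced to False.
  then x2 is forced to False.
  then x3 is forced to False.
  then x4 is forced to True.
Every clause has at least one true literal under this assignment.
So x1=T, x2=F, x3=F, x4=T, x5=F is a satisfying assignment.

SATISFIABLE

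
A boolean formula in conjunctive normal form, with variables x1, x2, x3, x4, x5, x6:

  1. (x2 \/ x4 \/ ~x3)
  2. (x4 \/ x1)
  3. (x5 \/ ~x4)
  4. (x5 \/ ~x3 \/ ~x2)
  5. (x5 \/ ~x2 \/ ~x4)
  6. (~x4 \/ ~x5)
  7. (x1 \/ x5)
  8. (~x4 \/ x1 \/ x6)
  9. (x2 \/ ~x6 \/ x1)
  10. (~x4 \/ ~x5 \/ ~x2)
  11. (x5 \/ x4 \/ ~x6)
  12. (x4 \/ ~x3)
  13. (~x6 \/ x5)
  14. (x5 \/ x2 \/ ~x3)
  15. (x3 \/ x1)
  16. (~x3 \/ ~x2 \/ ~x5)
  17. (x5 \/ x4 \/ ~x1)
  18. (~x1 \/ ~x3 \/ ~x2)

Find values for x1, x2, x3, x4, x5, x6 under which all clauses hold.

x1 = True  x2 = False  x3 = False  x4 = False  x5 = True  x6 = True

Branch on x1: take x1 = True.
For the remaining variables, x2 = False, x3 = False, x4 = False, x5 = True, x6 = True works.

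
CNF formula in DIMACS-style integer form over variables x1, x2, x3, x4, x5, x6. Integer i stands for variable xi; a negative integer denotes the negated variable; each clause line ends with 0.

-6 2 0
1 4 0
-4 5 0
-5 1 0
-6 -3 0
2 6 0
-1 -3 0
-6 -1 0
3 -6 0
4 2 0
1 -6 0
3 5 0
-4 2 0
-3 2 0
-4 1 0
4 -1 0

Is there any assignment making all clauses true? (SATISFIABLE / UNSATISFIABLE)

Pure literal: x2 appears only positively; assign x2 = True.
Set x1 = True and propagate.
  then x3 is forced to False.
  then x6 is forced to False.
  then x5 is forced to True.
  then x4 is forced to True.
Every clause has at least one true literal under this assignment.
So x1=T, x2=T, x3=F, x4=T, x5=T, x6=F is a satisfying assignment.

SATISFIABLE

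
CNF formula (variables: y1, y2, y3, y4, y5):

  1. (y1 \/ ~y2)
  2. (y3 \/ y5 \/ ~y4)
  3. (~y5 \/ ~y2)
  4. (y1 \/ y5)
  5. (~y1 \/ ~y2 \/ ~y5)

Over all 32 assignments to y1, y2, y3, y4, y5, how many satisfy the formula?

14

Case analysis on y5 and y1:
  y5=T, y1=T: remaining (y2,y3,y4) ∈ {(F,F,F); (F,F,T); (F,T,F); (F,T,T)} — 4.
  y5=T, y1=F: remaining (y2,y3,y4) ∈ {(F,F,F); (F,F,T); (F,T,F); (F,T,T)} — 4.
  y5=F, y1=T: y2 free; 3 ways for (y3,y4) × 2^1 = 6.
  y5=F, y1=F: a clause becomes empty — 0.
Total: 4 + 4 + 6 + 0 = 14.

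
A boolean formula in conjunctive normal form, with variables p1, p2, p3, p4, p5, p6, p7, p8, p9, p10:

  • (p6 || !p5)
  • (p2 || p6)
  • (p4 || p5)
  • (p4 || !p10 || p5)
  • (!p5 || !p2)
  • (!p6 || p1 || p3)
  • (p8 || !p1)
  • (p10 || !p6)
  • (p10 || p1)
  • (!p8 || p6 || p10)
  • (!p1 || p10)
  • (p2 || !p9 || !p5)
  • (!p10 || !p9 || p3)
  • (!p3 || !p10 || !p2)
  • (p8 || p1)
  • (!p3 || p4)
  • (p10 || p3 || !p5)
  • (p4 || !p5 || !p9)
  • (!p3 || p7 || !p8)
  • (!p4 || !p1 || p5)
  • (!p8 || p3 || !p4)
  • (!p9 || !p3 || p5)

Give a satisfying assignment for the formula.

p1 = True, p2 = False, p3 = True, p4 = True, p5 = True, p6 = True, p7 = True, p8 = True, p9 = False, p10 = True

Pure literal: p7 appears only positively; assign p7 = True.
Pure literal: p9 appears only negated; assign p9 = False.
Set p1 = True and propagate.
  then p8 is forced to True.
  then p10 is forced to True.
Try p2 = False.
  then p6 is forced to True.
Try p3 = True.
  then p4 is forced to True.
  then p5 is forced to True.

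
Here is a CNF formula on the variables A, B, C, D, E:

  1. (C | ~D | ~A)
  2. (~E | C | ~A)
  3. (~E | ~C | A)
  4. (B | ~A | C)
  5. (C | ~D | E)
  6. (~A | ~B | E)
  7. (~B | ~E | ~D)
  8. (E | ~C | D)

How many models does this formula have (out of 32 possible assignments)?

11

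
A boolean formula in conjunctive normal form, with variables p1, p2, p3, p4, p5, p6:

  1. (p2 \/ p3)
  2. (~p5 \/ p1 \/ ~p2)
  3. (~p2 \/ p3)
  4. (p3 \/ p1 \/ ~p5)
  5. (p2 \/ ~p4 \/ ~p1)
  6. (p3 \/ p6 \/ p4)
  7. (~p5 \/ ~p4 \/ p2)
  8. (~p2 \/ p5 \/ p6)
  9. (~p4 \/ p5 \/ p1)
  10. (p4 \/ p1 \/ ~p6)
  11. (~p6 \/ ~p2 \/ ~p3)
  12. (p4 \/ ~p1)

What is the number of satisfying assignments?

3

The models are:
  p1=0 p2=0 p3=1 p4=0 p5=0 p6=0
  p1=0 p2=0 p3=1 p4=0 p5=1 p6=0
  p1=1 p2=1 p3=1 p4=1 p5=1 p6=0
That's 3 in total.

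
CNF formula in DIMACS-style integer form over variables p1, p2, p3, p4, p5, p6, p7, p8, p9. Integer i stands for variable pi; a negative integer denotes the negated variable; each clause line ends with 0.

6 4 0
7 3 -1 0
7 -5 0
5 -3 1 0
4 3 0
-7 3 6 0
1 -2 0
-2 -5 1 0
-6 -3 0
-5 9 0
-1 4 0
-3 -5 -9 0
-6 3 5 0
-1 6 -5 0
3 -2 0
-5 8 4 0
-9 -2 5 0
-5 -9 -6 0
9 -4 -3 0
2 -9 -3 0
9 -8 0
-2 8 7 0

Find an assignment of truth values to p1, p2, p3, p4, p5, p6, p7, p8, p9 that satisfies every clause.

p1=F, p2=F, p3=F, p4=T, p5=F, p6=F, p7=F, p8=F, p9=T

Check each clause:
  1. {p4, p6} — p4 is true.
  2. {p3, ¬p1, p7} — ¬p1 is true.
  3. {¬p5, p7} — ¬p5 is true.
  4. {p5, ¬p3, p1} — ¬p3 is true.
  5. {p4, p3} — p4 is true.
  6. {p6, p3, ¬p7} — ¬p7 is true.
  7. {¬p2, p1} — ¬p2 is true.
  8. {¬p5, p1, ¬p2} — ¬p5 is true.
  9. {¬p6, ¬p3} — ¬p6 is true.
  10. {p9, ¬p5} — p9 is true.
  11. {¬p1, p4} — p4 is true.
  12. {¬p9, ¬p5, ¬p3} — ¬p5 is true.
  13. {p5, ¬p6, p3} — ¬p6 is true.
  14. {¬p5, p6, ¬p1} — ¬p5 is true.
  15. {p3, ¬p2} — ¬p2 is true.
  16. {p4, ¬p5, p8} — ¬p5 is true.
  17. {¬p2, p5, ¬p9} — ¬p2 is true.
  18. {¬p9, ¬p5, ¬p6} — ¬p6 is true.
  19. {¬p4, p9, ¬p3} — p9 is true.
  20. {p2, ¬p9, ¬p3} — ¬p3 is true.
  21. {p9, ¬p8} — ¬p8 is true.
  22. {p7, p8, ¬p2} — ¬p2 is true.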